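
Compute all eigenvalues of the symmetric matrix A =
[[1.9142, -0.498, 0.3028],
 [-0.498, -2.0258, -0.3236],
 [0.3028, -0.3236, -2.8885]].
sigma(A) ≈ {-3, -2, 2}

A is real symmetric, so its spectrum consists of real eigenvalues. Expanding the characteristic polynomial of the displayed matrix gives
  det(λ I - A) = p(λ) = λ^3 + (3)λ^2 + (-4)λ + (-12).
Solving p(λ) = 0 yields eigenvalues ≈ -3, -2, 2. (A is shown rounded to 4 decimals, so these recover the underlying integer eigenvalues to within that precision.)
Verification: the trace of A = -3 equals the sum of eigenvalues -3, and det(A) ≈ 12.0002 matches the eigenvalue product 12.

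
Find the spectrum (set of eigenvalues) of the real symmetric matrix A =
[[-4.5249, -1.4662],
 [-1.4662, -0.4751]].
sigma(A) ≈ {-5, 0}

A is real symmetric, so its spectrum consists of real eigenvalues. Expanding the characteristic polynomial of the displayed matrix gives
  det(λ I - A) = p(λ) = λ^2 + (5)λ + (0).
Solving p(λ) = 0 yields eigenvalues ≈ -5, 0. (A is shown rounded to 4 decimals, so these recover the underlying integer eigenvalues to within that precision.)
Verification: the trace of A = -5 equals the sum of eigenvalues -5, and det(A) ≈ 0.0000 matches the eigenvalue product 0.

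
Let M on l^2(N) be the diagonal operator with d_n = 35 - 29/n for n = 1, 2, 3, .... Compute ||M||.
||M|| = 35

For a diagonal operator on l^2 with entries d_n, ||M|| = sup_n |d_n|. Here d_1 = 6, d_2 = 41/2, ..., and d_n = 35 - 29/n increases monotonically toward 35. All terms lie in [6, 35), so |d_n| = d_n and the supremum is the limit 35, which is not attained by any individual d_n. Hence ||M|| = 35.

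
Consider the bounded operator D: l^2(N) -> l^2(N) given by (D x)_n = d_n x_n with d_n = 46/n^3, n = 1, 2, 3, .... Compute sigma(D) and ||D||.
sigma(D) = {46/n^3 : n ≥ 1} ∪ {0}; ||D|| = 46

A bounded diagonal operator on l^2 with diagonal entries d_n has spectrum equal to the closure of {d_n : n ≥ 1}: every d_n is an eigenvalue (with eigenvector e_n), so {d_n} ⊂ sigma(D); the spectrum is closed, so its closure is too; and for lambda not in the closure, (D - lambda I) has bounded inverse (the diagonal entries 1/(d_n - lambda) are bounded). For our sequence d_n = 46/n^3, n = 1, 2, 3, ...:
  - {d_n} = {46/n^3 : n ≥ 1}; the only limit point is 0
  - closure = {46/n^3 : n ≥ 1} ∪ {0}
For the norm: a diagonal operator has ||D|| = sup_n |d_n|. Here d_n = 46/n^3 is positive and decreasing, so sup_n |d_n| = d_1 = 46. So ||D|| = 46.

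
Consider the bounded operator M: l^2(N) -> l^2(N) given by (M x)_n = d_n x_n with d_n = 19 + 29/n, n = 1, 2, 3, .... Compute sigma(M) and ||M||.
sigma(M) = {19 + 29/n : n ≥ 1} ∪ {19}; ||M|| = 48

A bounded diagonal operator on l^2 with diagonal entries d_n has spectrum equal to the closure of {d_n : n ≥ 1}: every d_n is an eigenvalue (with eigenvector e_n), so {d_n} ⊂ sigma(M); the spectrum is closed, so its closure is too; and for lambda not in the closure, (M - lambda I) has bounded inverse (the diagonal entries 1/(d_n - lambda) are bounded). For our sequence d_n = 19 + 29/n, n = 1, 2, 3, ...:
  - {d_n} = {19 + 29/n : n ≥ 1}; the only limit point is 19
  - closure = {19 + 29/n : n ≥ 1} ∪ {19}
For the norm: a diagonal operator has ||M|| = sup_n |d_n|. Here d_n = 19 + 29/n is positive and decreasing, so sup_n |d_n| = d_1 = 19 + 29 = 48. So ||M|| = 48.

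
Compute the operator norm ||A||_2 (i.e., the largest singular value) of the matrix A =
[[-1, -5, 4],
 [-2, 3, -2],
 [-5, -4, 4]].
||A||_2 ≈ 9.8411 (= sqrt(largest eigenvalue of A^T A))

||A||_2 = sigma_max(A) = sqrt(lambda_max(A^T A)). Form the symmetric matrix M = A^T A =
[[30, 19, -20],
 [19, 50, -42],
 [-20, -42, 36]].
Its characteristic polynomial (trace, sum of principal 2x2 minors, determinant of M give the coefficients) is
  p(λ) = det(λ I - M) = λ^3 - 116λ^2 + 1855λ - 4.
No integer candidate from the rational root theorem (±divisors of 4) is a root, so the roots are irrational. The cubic discriminant is Δ = 20760545092 > 0, so there are three distinct real roots. p(0) = -4 and p(1) = 1736 have opposite signs, so a root lies in (0, 1); Newton's method refines it to λ ≈ 0.0022. p(19) = 224 and p(20) = -1304 have opposite signs, so a root lies in (19, 20); Newton's method refines it to λ ≈ 19.1515. p(96) = -6244 and p(97) = 1160 have opposite signs, so a root lies in (96, 97); Newton's method refines it to λ ≈ 96.8464. Check (Vieta): the three roots sum to 116, matching tr M = 116.
So the eigenvalues of A^T A are ≈ 0.0022, 19.1515, 96.8464 (all ≥ 0, as they must be for A^T A). The largest is λ_max ≈ 96.8464, hence ||A||_2 = sqrt(λ_max) ≈ 9.8411.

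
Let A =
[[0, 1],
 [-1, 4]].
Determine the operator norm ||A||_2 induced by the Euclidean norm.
||A||_2 = sqrt((18 + sqrt(320))/2) ≈ 4.2361 (= sqrt(largest eigenvalue of A^T A))

||A||_2 = sigma_max(A) = sqrt(lambda_max(A^T A)). Form the symmetric matrix M = A^T A =
[[1, -4],
 [-4, 17]].
Its characteristic polynomial (trace, determinant of M give the coefficients) is
  p(λ) = det(λ I - M) = λ^2 - 18λ + 1.
For λ^2 - 18λ + 1 the discriminant is 320. It is nonnegative but not a perfect square, so the roots are real and irrational: λ = (18 ± sqrt(320))/2 ≈ 17.9443, 0.0557.
So the eigenvalues of A^T A are ≈ 0.0557, 17.9443 (all ≥ 0, as they must be for A^T A). The largest is λ_max = (18 + sqrt(320))/2 ≈ 17.9443, hence ||A||_2 = sqrt(λ_max) = sqrt((18 + sqrt(320))/2) ≈ 4.2361.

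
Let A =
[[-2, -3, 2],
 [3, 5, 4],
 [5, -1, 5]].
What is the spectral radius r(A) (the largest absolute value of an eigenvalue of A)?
r(A) ≈ 6.4809

The eigenvalues of A are the roots of its characteristic polynomial. With M = A (coefficients from the trace, the sum of principal 2x2 minors, and det A):
  p(λ) = det(λ I - M) = λ^3 - 8λ^2 + 8λ + 129.
No integer candidate from the rational root theorem (±divisors of 129) is a root, so the roots are irrational. The cubic discriminant is Δ = -331675 < 0, so there is one real root and a complex-conjugate pair. p(-4) = -95 and p(-3) = 6 have opposite signs, so a root lies in (-4, -3); Newton's method refines it to λ ≈ -3.0712. Dividing out (λ - (-3.0712)) leaves approximately λ^2 - 11.0712λ + 42.0025. For λ^2 - 11.0712λ + 42.0025 the discriminant is -45.4376. It is negative, so the remaining roots are the complex-conjugate pair λ ≈ 5.5356 ± 3.3704i. Their product equals the constant term, so |λ|^2 ≈ 42.0025 and |λ| ≈ 6.4809.
Thus the eigenvalues (to 4 decimals) are -3.0712 (modulus 3.0712); 5.5356 ± 3.3704i (modulus 6.4809). The spectral radius is the largest modulus: r(A) ≈ 6.4809. (Cross-check: r(A) ≤ ||A||_2 ≈ 9.0159; equality holds whenever A is normal, though it can also hold for some non-normal A.)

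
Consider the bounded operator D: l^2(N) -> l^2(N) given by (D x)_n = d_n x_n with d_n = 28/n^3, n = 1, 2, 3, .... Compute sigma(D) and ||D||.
sigma(D) = {28/n^3 : n ≥ 1} ∪ {0}; ||D|| = 28

A bounded diagonal operator on l^2 with diagonal entries d_n has spectrum equal to the closure of {d_n : n ≥ 1}: every d_n is an eigenvalue (with eigenvector e_n), so {d_n} ⊂ sigma(D); the spectrum is closed, so its closure is too; and for lambda not in the closure, (D - lambda I) has bounded inverse (the diagonal entries 1/(d_n - lambda) are bounded). For our sequence d_n = 28/n^3, n = 1, 2, 3, ...:
  - {d_n} = {28/n^3 : n ≥ 1}; the only limit point is 0
  - closure = {28/n^3 : n ≥ 1} ∪ {0}
For the norm: a diagonal operator has ||D|| = sup_n |d_n|. Here d_n = 28/n^3 is positive and decreasing, so sup_n |d_n| = d_1 = 28. So ||D|| = 28.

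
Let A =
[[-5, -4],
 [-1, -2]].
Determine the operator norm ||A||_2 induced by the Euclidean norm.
||A||_2 = sqrt((46 + sqrt(1972))/2) ≈ 6.7234 (= sqrt(largest eigenvalue of A^T A))

||A||_2 = sigma_max(A) = sqrt(lambda_max(A^T A)). Form the symmetric matrix M = A^T A =
[[26, 22],
 [22, 20]].
Its characteristic polynomial (trace, determinant of M give the coefficients) is
  p(λ) = det(λ I - M) = λ^2 - 46λ + 36.
For λ^2 - 46λ + 36 the discriminant is 1972. It is nonnegative but not a perfect square, so the roots are real and irrational: λ = (46 ± sqrt(1972))/2 ≈ 45.2036, 0.7964.
So the eigenvalues of A^T A are ≈ 0.7964, 45.2036 (all ≥ 0, as they must be for A^T A). The largest is λ_max = (46 + sqrt(1972))/2 ≈ 45.2036, hence ||A||_2 = sqrt(λ_max) = sqrt((46 + sqrt(1972))/2) ≈ 6.7234.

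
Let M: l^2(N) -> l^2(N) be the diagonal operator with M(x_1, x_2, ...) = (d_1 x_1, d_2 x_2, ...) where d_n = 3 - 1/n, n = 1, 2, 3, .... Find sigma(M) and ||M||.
sigma(M) = {3 - 1/n : n ≥ 1} ∪ {3}; ||M|| = 3

A bounded diagonal operator on l^2 with diagonal entries d_n has spectrum equal to the closure of {d_n : n ≥ 1}: every d_n is an eigenvalue (with eigenvector e_n), so {d_n} ⊂ sigma(M); the spectrum is closed, so its closure is too; and for lambda not in the closure, (M - lambda I) has bounded inverse (the diagonal entries 1/(d_n - lambda) are bounded). For our sequence d_n = 3 - 1/n, n = 1, 2, 3, ...:
  - {d_n} = {3 - 1/n : n ≥ 1}; the only limit point is 3
  - closure = {3 - 1/n : n ≥ 1} ∪ {3}
For the norm: a diagonal operator has ||M|| = sup_n |d_n|. Here d_n = 3 - 1/n increases monotonically from d_1 = 2 toward 3, with all terms in [2, 3); so sup_n |d_n| = 3 (the supremum is the limit, not attained). So ||M|| = 3.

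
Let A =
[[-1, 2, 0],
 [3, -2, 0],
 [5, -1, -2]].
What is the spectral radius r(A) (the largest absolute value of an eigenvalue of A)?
r(A) = 4

The eigenvalues of A are the roots of its characteristic polynomial. With M = A (coefficients from the trace, the sum of principal 2x2 minors, and det A):
  p(λ) = det(λ I - M) = λ^3 + 5λ^2 + 2λ - 8.
By the rational root theorem any rational root is an integer divisor of 8. Testing λ = -4: p(-4) = -64 + 80 - 8 - 8 = 0, so λ = -4 is a root. Dividing out (λ + 4) leaves p(λ) = (λ + 4)(λ^2 + λ - 2). For λ^2 + λ - 2 the discriminant is 9. It is a perfect square (3^2), so the roots are rational: λ = (-1 ± 3)/2 = 1, -2.
Thus the eigenvalues (to 4 decimals) are 1 (modulus 1); -2 (modulus 2); -4 (modulus 4). The spectral radius is the largest modulus: r(A) = 4. (Cross-check: r(A) ≤ ||A||_2 ≈ 6.5544; equality holds whenever A is normal, though it can also hold for some non-normal A.)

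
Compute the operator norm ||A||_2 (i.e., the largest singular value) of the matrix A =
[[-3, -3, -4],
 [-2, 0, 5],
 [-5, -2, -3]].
||A||_2 ≈ 8.5495 (= sqrt(largest eigenvalue of A^T A))

||A||_2 = sigma_max(A) = sqrt(lambda_max(A^T A)). Form the symmetric matrix M = A^T A =
[[38, 19, 17],
 [19, 13, 18],
 [17, 18, 50]].
Its characteristic polynomial (trace, sum of principal 2x2 minors, determinant of M give the coefficients) is
  p(λ) = det(λ I - M) = λ^3 - 101λ^2 + 2070λ - 2209.
No integer candidate from the rational root theorem (±divisors of 2209) is a root, so the roots are irrational. The cubic discriminant is Δ = 7308843217 > 0, so there are three distinct real roots. p(1) = -239 and p(2) = 1535 have opposite signs, so a root lies in (1, 2); Newton's method refines it to λ ≈ 1.1286. p(26) = 911 and p(27) = -265 have opposite signs, so a root lies in (26, 27); Newton's method refines it to λ ≈ 26.7778. p(73) = -311 and p(74) = 3119 have opposite signs, so a root lies in (73, 74); Newton's method refines it to λ ≈ 73.0936. Check (Vieta): the three roots sum to 101, matching tr M = 101.
So the eigenvalues of A^T A are ≈ 1.1286, 26.7778, 73.0936 (all ≥ 0, as they must be for A^T A). The largest is λ_max ≈ 73.0936, hence ||A||_2 = sqrt(λ_max) ≈ 8.5495.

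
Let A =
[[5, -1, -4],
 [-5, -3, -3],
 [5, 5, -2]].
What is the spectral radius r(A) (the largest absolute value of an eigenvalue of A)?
r(A) ≈ 5.9014

The eigenvalues of A are the roots of its characteristic polynomial. With M = A (coefficients from the trace, the sum of principal 2x2 minors, and det A):
  p(λ) = det(λ I - M) = λ^3 + 11λ - 170.
No integer candidate from the rational root theorem (±divisors of 170) is a root, so the roots are irrational. The cubic discriminant is Δ = -785624 < 0, so there is one real root and a complex-conjugate pair. p(4) = -62 and p(5) = 10 have opposite signs, so a root lies in (4, 5); Newton's method refines it to λ ≈ 4.8813. Dividing out (λ - (4.8813)) leaves approximately λ^2 + 4.8813λ + 34.8269. For λ^2 + 4.8813λ + 34.8269 the discriminant is -115.4807. It is negative, so the remaining roots are the complex-conjugate pair λ ≈ -2.4406 ± 5.3731i. Their product equals the constant term, so |λ|^2 ≈ 34.8269 and |λ| ≈ 5.9014.
Thus the eigenvalues (to 4 decimals) are 4.8813 (modulus 4.8813); -2.4406 ± 5.3731i (modulus 5.9014). The spectral radius is the largest modulus: r(A) ≈ 5.9014. (Cross-check: r(A) ≤ ||A||_2 ≈ 9.8627; equality holds whenever A is normal, though it can also hold for some non-normal A.)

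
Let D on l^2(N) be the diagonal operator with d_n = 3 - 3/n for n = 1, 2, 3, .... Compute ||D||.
||D|| = 3

For a diagonal operator on l^2 with entries d_n, ||D|| = sup_n |d_n|. Here d_1 = 0, d_2 = 3/2, ..., and d_n = 3 - 3/n increases monotonically toward 3. All terms lie in [0, 3), so |d_n| = d_n and the supremum is the limit 3, which is not attained by any individual d_n. Hence ||D|| = 3.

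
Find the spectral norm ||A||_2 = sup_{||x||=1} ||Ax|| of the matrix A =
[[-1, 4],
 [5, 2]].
||A||_2 = sqrt((46 + sqrt(180))/2) ≈ 5.4505 (= sqrt(largest eigenvalue of A^T A))

||A||_2 = sigma_max(A) = sqrt(lambda_max(A^T A)). Form the symmetric matrix M = A^T A =
[[26, 6],
 [6, 20]].
Its characteristic polynomial (trace, determinant of M give the coefficients) is
  p(λ) = det(λ I - M) = λ^2 - 46λ + 484.
For λ^2 - 46λ + 484 the discriminant is 180. It is nonnegative but not a perfect square, so the roots are real and irrational: λ = (46 ± sqrt(180))/2 ≈ 29.7082, 16.2918.
So the eigenvalues of A^T A are ≈ 16.2918, 29.7082 (all ≥ 0, as they must be for A^T A). The largest is λ_max = (46 + sqrt(180))/2 ≈ 29.7082, hence ||A||_2 = sqrt(λ_max) = sqrt((46 + sqrt(180))/2) ≈ 5.4505.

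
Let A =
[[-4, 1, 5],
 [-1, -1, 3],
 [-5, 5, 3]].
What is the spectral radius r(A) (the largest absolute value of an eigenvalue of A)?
r(A) ≈ 2.4587

The eigenvalues of A are the roots of its characteristic polynomial. With M = A (coefficients from the trace, the sum of principal 2x2 minors, and det A):
  p(λ) = det(λ I - M) = λ^3 + 2λ^2 - 10.
No integer candidate from the rational root theorem (±divisors of 10) is a root, so the roots are irrational. The cubic discriminant is Δ = -2380 < 0, so there is one real root and a complex-conjugate pair. p(1) = -7 and p(2) = 6 have opposite signs, so a root lies in (1, 2); Newton's method refines it to λ ≈ 1.6542. Dividing out (λ - (1.6542)) leaves approximately λ^2 + 3.6542λ + 6.045. For λ^2 + 3.6542λ + 6.045 the discriminant is -10.8266. It is negative, so the remaining roots are the complex-conjugate pair λ ≈ -1.8271 ± 1.6452i. Their product equals the constant term, so |λ|^2 ≈ 6.045 and |λ| ≈ 2.4587.
Thus the eigenvalues (to 4 decimals) are 1.6542 (modulus 1.6542); -1.8271 ± 1.6452i (modulus 2.4587). The spectral radius is the largest modulus: r(A) ≈ 2.4587. (Cross-check: r(A) ≤ ||A||_2 ≈ 9.7677; equality holds whenever A is normal, though it can also hold for some non-normal A.)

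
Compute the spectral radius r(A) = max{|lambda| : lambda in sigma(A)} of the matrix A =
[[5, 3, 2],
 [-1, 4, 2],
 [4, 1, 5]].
r(A) ≈ 8.4829

The eigenvalues of A are the roots of its characteristic polynomial. With M = A (coefficients from the trace, the sum of principal 2x2 minors, and det A):
  p(λ) = det(λ I - M) = λ^3 - 14λ^2 + 58λ - 95.
No integer candidate from the rational root theorem (±divisors of 95) is a root, so the roots are irrational. The cubic discriminant is Δ = -18979 < 0, so there is one real root and a complex-conjugate pair. p(8) = -15 and p(9) = 22 have opposite signs, so a root lies in (8, 9); Newton's method refines it to λ ≈ 8.4829. Dividing out (λ - (8.4829)) leaves approximately λ^2 - 5.5171λ + 11.199. For λ^2 - 5.5171λ + 11.199 the discriminant is -14.3576. It is negative, so the remaining roots are the complex-conjugate pair λ ≈ 2.7585 ± 1.8946i. Their product equals the constant term, so |λ|^2 ≈ 11.199 and |λ| ≈ 3.3465.
Thus the eigenvalues (to 4 decimals) are 8.4829 (modulus 8.4829); 2.7585 ± 1.8946i (modulus 3.3465). The spectral radius is the largest modulus: r(A) ≈ 8.4829. (Cross-check: r(A) ≤ ||A||_2 ≈ 8.7741; equality holds whenever A is normal, though it can also hold for some non-normal A.)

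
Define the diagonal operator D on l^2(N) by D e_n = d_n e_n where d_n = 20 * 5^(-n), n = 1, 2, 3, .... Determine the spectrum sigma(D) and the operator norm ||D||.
sigma(D) = {20 * 5^(-n) : n ≥ 1} ∪ {0}; ||D|| = 4

A bounded diagonal operator on l^2 with diagonal entries d_n has spectrum equal to the closure of {d_n : n ≥ 1}: every d_n is an eigenvalue (with eigenvector e_n), so {d_n} ⊂ sigma(D); the spectrum is closed, so its closure is too; and for lambda not in the closure, (D - lambda I) has bounded inverse (the diagonal entries 1/(d_n - lambda) are bounded). For our sequence d_n = 20 * 5^(-n), n = 1, 2, 3, ...:
  - {d_n} = {20 * 5^(-n) : n ≥ 1}; the only limit point is 0
  - closure = {20 * 5^(-n) : n ≥ 1} ∪ {0}
For the norm: a diagonal operator has ||D|| = sup_n |d_n|. Here d_n = 20 * 5^(-n) is positive and decreasing, so sup_n |d_n| = d_1 = 20/5 = 4. So ||D|| = 4.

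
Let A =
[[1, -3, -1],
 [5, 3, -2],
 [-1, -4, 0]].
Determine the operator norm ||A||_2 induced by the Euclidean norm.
||A||_2 ≈ 6.9914 (= sqrt(largest eigenvalue of A^T A))

||A||_2 = sigma_max(A) = sqrt(lambda_max(A^T A)). Form the symmetric matrix M = A^T A =
[[27, 16, -11],
 [16, 34, -3],
 [-11, -3, 5]].
Its characteristic polynomial (trace, sum of principal 2x2 minors, determinant of M give the coefficients) is
  p(λ) = det(λ I - M) = λ^3 - 66λ^2 + 837λ - 9.
No integer candidate from the rational root theorem (±divisors of 9) is a root, so the roots are irrational. The cubic discriminant is Δ = 704770713 > 0, so there are three distinct real roots. p(0) = -9 and p(1) = 763 have opposite signs, so a root lies in (0, 1); Newton's method refines it to λ ≈ 0.0108. p(17) = 59 and p(18) = -495 have opposite signs, so a root lies in (17, 18); Newton's method refines it to λ ≈ 17.1089. p(48) = -1305 and p(49) = 187 have opposite signs, so a root lies in (48, 49); Newton's method refines it to λ ≈ 48.8803. Check (Vieta): the three roots sum to 66, matching tr M = 66.
So the eigenvalues of A^T A are ≈ 0.0108, 17.1089, 48.8803 (all ≥ 0, as they must be for A^T A). The largest is λ_max ≈ 48.8803, hence ||A||_2 = sqrt(λ_max) ≈ 6.9914.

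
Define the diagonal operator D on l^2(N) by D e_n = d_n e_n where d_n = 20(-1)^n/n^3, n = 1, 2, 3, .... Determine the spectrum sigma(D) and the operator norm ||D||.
sigma(D) = {20(-1)^n/n^3 : n ≥ 1} ∪ {0}; ||D|| = 20

A bounded diagonal operator on l^2 with diagonal entries d_n has spectrum equal to the closure of {d_n : n ≥ 1}: every d_n is an eigenvalue (with eigenvector e_n), so {d_n} ⊂ sigma(D); the spectrum is closed, so its closure is too; and for lambda not in the closure, (D - lambda I) has bounded inverse (the diagonal entries 1/(d_n - lambda) are bounded). For our sequence d_n = 20(-1)^n/n^3, n = 1, 2, 3, ...:
  - {d_n} = {20(-1)^n/n^3 : n ≥ 1}; the only limit point is 0
  - closure = {20(-1)^n/n^3 : n ≥ 1} ∪ {0}
For the norm: a diagonal operator has ||D|| = sup_n |d_n|. Here |d_n| = 20/n^3 is decreasing, so sup_n |d_n| = |d_1| = 20. So ||D|| = 20.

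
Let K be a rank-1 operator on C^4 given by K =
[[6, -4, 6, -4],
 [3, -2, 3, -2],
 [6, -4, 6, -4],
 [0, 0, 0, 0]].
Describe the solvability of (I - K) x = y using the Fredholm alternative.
(I - K) is invertible (det(I - K) = -9 ≠ 0), so for every y in C^4 the equation (I - K) x = y has a unique solution.

K has rank 1, so it is an outer product K = u v^T: every row of K is a multiple of one row vector. Reading off the entries, u = (-2, -1, -2, 0) and v = (-3, 2, -3, 2) (row i of K equals u_i·v^T). A rank-one matrix u v^T satisfies K u = u (v·u) and kills the (3)-dimensional subspace v^⊥, so its characteristic polynomial is lambda^3 (lambda - v·u) with v·u = tr K = 10. Hence the eigenvalues of I - K are 1 (multiplicity 3) and 1 - (10) = -9, so det(I - K) = -9. (Direct check: I - K =
[[-5, 4, -6, 4],
 [-3, 3, -3, 2],
 [-6, 4, -5, 4],
 [0, 0, 0, 1]]
has determinant -9.) The finite-dimensional Fredholm alternative says: either (I - K) is invertible, or ker(I - K) ≠ {0} and then range(I - K) = ker((I - K)^*)^⊥, with dim ker(I - K) = dim ker((I - K)^*). Since det(I - K) ≠ 0, 1 is not an eigenvalue of K and ker(I - K) = {0}, so we are in the first case: for every y there is a unique x = (I - K)^(-1) y. Explicitly, by the Sherman–Morrison formula, (I - u v^T)^(-1) = I + u v^T/(1 - v·u), i.e. (I - K)^(-1) = I + K/(-9).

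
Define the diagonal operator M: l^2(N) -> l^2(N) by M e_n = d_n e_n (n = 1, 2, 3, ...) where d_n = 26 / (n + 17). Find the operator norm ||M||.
||M|| = 13/9 (attained at n = 1)

For M diagonal, ||M|| = sup_n |d_n| = sup_n 26/(n + 17). This is positive and strictly decreasing in n, so the supremum is attained at n = 1: d_1 = 26/(1 + 17) = 13/9. Hence ||M|| = 13/9.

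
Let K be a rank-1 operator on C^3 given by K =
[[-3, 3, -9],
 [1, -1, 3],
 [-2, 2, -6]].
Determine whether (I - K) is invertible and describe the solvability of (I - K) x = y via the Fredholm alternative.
(I - K) is invertible (det(I - K) = 11 ≠ 0), so for every y in C^3 the equation (I - K) x = y has a unique solution.

K has rank 1, so it is an outer product K = u v^T: every row of K is a multiple of one row vector. Reading off the entries, u = (-3, 1, -2) and v = (1, -1, 3) (row i of K equals u_i·v^T). A rank-one matrix u v^T satisfies K u = u (v·u) and kills the (2)-dimensional subspace v^⊥, so its characteristic polynomial is lambda^2 (lambda - v·u) with v·u = tr K = -10. Hence the eigenvalues of I - K are 1 (multiplicity 2) and 1 - (-10) = 11, so det(I - K) = 11. (Direct check: I - K =
[[4, -3, 9],
 [-1, 2, -3],
 [2, -2, 7]]
has determinant 11.) The finite-dimensional Fredholm alternative says: either (I - K) is invertible, or ker(I - K) ≠ {0} and then range(I - K) = ker((I - K)^*)^⊥, with dim ker(I - K) = dim ker((I - K)^*). Since det(I - K) ≠ 0, 1 is not an eigenvalue of K and ker(I - K) = {0}, so we are in the first case: for every y there is a unique x = (I - K)^(-1) y. Explicitly, by the Sherman–Morrison formula, (I - u v^T)^(-1) = I + u v^T/(1 - v·u), i.e. (I - K)^(-1) = I + K/(11).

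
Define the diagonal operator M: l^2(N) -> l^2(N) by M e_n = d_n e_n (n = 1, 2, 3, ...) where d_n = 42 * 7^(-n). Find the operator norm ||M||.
||M|| = 6 (attained at n = 1)

For M diagonal, ||M|| = sup_n |d_n|. The sequence d_n = 42 * 7^(-n) is positive and strictly decreasing (ratio 7^(-1) < 1), so the supremum is d_1 = 42/7 = 6. Hence ||M|| = 6.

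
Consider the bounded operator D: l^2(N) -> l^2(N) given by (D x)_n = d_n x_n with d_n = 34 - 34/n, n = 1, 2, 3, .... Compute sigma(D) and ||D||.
sigma(D) = {34 - 34/n : n ≥ 1} ∪ {34}; ||D|| = 34

A bounded diagonal operator on l^2 with diagonal entries d_n has spectrum equal to the closure of {d_n : n ≥ 1}: every d_n is an eigenvalue (with eigenvector e_n), so {d_n} ⊂ sigma(D); the spectrum is closed, so its closure is too; and for lambda not in the closure, (D - lambda I) has bounded inverse (the diagonal entries 1/(d_n - lambda) are bounded). For our sequence d_n = 34 - 34/n, n = 1, 2, 3, ...:
  - {d_n} = {34 - 34/n : n ≥ 1}; the only limit point is 34
  - closure = {34 - 34/n : n ≥ 1} ∪ {34}
For the norm: a diagonal operator has ||D|| = sup_n |d_n|. Here d_n = 34 - 34/n increases monotonically from d_1 = 0 toward 34, with all terms in [0, 34); so sup_n |d_n| = 34 (the supremum is the limit, not attained). So ||D|| = 34.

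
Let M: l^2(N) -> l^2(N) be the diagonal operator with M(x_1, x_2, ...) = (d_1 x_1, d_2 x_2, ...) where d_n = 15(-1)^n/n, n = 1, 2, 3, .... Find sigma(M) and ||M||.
sigma(M) = {15(-1)^n/n : n ≥ 1} ∪ {0}; ||M|| = 15

A bounded diagonal operator on l^2 with diagonal entries d_n has spectrum equal to the closure of {d_n : n ≥ 1}: every d_n is an eigenvalue (with eigenvector e_n), so {d_n} ⊂ sigma(M); the spectrum is closed, so its closure is too; and for lambda not in the closure, (M - lambda I) has bounded inverse (the diagonal entries 1/(d_n - lambda) are bounded). For our sequence d_n = 15(-1)^n/n, n = 1, 2, 3, ...:
  - {d_n} = {15(-1)^n/n : n ≥ 1}; the only limit point is 0
  - closure = {15(-1)^n/n : n ≥ 1} ∪ {0}
For the norm: a diagonal operator has ||M|| = sup_n |d_n|. Here |d_n| = 15/n is decreasing, so sup_n |d_n| = |d_1| = 15. So ||M|| = 15.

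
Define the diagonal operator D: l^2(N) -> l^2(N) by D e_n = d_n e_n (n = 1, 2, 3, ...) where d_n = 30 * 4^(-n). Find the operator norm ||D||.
||D|| = 15/2 (attained at n = 1)

For D diagonal, ||D|| = sup_n |d_n|. The sequence d_n = 30 * 4^(-n) is positive and strictly decreasing (ratio 4^(-1) < 1), so the supremum is d_1 = 30/4 = 15/2. Hence ||D|| = 15/2.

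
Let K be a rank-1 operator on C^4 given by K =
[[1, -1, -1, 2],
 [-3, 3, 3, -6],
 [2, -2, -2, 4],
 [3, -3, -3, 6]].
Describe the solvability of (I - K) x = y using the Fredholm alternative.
(I - K) is invertible (det(I - K) = -7 ≠ 0), so for every y in C^4 the equation (I - K) x = y has a unique solution.

K has rank 1, so it is an outer product K = u v^T: every row of K is a multiple of one row vector. Reading off the entries, u = (-1, 3, -2, -3) and v = (-1, 1, 1, -2) (row i of K equals u_i·v^T). A rank-one matrix u v^T satisfies K u = u (v·u) and kills the (3)-dimensional subspace v^⊥, so its characteristic polynomial is lambda^3 (lambda - v·u) with v·u = tr K = 8. Hence the eigenvalues of I - K are 1 (multiplicity 3) and 1 - (8) = -7, so det(I - K) = -7. (Direct check: I - K =
[[0, 1, 1, -2],
 [3, -2, -3, 6],
 [-2, 2, 3, -4],
 [-3, 3, 3, -5]]
has determinant -7.) The finite-dimensional Fredholm alternative says: either (I - K) is invertible, or ker(I - K) ≠ {0} and then range(I - K) = ker((I - K)^*)^⊥, with dim ker(I - K) = dim ker((I - K)^*). Since det(I - K) ≠ 0, 1 is not an eigenvalue of K and ker(I - K) = {0}, so we are in the first case: for every y there is a unique x = (I - K)^(-1) y. Explicitly, by the Sherman–Morrison formula, (I - u v^T)^(-1) = I + u v^T/(1 - v·u), i.e. (I - K)^(-1) = I + K/(-7).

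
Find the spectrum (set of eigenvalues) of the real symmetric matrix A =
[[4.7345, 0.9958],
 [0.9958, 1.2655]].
sigma(A) ≈ {1, 5}

A is real symmetric, so its spectrum consists of real eigenvalues. Expanding the characteristic polynomial of the displayed matrix gives
  det(λ I - A) = p(λ) = λ^2 + (-6)λ + (5).
Solving p(λ) = 0 yields eigenvalues ≈ 1, 5. (A is shown rounded to 4 decimals, so these recover the underlying integer eigenvalues to within that precision.)
Verification: the trace of A = 6 equals the sum of eigenvalues 6, and det(A) ≈ 4.9999 matches the eigenvalue product 5.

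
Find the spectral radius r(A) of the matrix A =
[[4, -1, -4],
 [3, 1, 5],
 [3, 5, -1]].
r(A) = sqrt(34) ≈ 5.831

The eigenvalues of A are the roots of its characteristic polynomial. With M = A (coefficients from the trace, the sum of principal 2x2 minors, and det A):
  p(λ) = det(λ I - M) = λ^3 - 4λ^2 - 11λ + 170.
By the rational root theorem any rational root is an integer divisor of 170. Testing λ = -5: p(-5) = -125 - 100 + 55 + 170 = 0, so λ = -5 is a root. Dividing out (λ + 5) leaves p(λ) = (λ + 5)(λ^2 - 9λ + 34). For λ^2 - 9λ + 34 the discriminant is -55. It is negative, so the roots are the complex-conjugate pair λ = 9/2 ± (sqrt(55)/2) i ≈ 4.5 ± 3.7081i. For a conjugate pair the product of the roots equals the constant term, so |λ|^2 = 34 and |λ| = sqrt(34) ≈ 5.831.
Thus the eigenvalues (to 4 decimals) are 4.5 ± 3.7081i (modulus 5.831); -5 (modulus 5). The spectral radius is the largest modulus: r(A) = sqrt(34) ≈ 5.831. (Cross-check: r(A) ≤ ||A||_2 ≈ 6.7202; equality holds whenever A is normal, though it can also hold for some non-normal A.)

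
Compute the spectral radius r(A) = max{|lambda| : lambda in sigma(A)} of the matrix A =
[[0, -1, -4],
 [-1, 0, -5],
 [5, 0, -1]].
r(A) ≈ 4.6523

The eigenvalues of A are the roots of its characteristic polynomial. With M = A (coefficients from the trace, the sum of principal 2x2 minors, and det A):
  p(λ) = det(λ I - M) = λ^3 + λ^2 + 19λ - 26.
No integer candidate from the rational root theorem (±divisors of 26) is a root, so the roots are irrational. The cubic discriminant is Δ = -54115 < 0, so there is one real root and a complex-conjugate pair. p(1) = -5 and p(2) = 24 have opposite signs, so a root lies in (1, 2); Newton's method refines it to λ ≈ 1.2012. Dividing out (λ - (1.2012)) leaves approximately λ^2 + 2.2012λ + 21.6442. For λ^2 + 2.2012λ + 21.6442 the discriminant is -81.7314. It is negative, so the remaining roots are the complex-conjugate pair λ ≈ -1.1006 ± 4.5203i. Their product equals the constant term, so |λ|^2 ≈ 21.6442 and |λ| ≈ 4.6523.
Thus the eigenvalues (to 4 decimals) are 1.2012 (modulus 1.2012); -1.1006 ± 4.5203i (modulus 4.6523). The spectral radius is the largest modulus: r(A) ≈ 4.6523. (Cross-check: r(A) ≤ ||A||_2 ≈ 6.5105; equality holds whenever A is normal, though it can also hold for some non-normal A.)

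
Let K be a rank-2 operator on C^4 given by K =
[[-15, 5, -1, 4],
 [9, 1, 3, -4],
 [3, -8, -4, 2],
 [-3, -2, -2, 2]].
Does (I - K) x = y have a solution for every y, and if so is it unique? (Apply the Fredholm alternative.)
(I - K) is invertible (det(I - K) = 12 ≠ 0), so for every y in C^4 the equation (I - K) x = y has a unique solution.

K has rank 2 and factors as K = U V^T = u1 v1^T + u2 v2^T with u1 = (-2, 2, -1, -1), v1 = (3, 2, 2, -2), u2 = (-3, 1, 2, 0), v2 = (3, -3, -1, 0) (multiplying out reproduces the displayed K). The nonzero eigenvalues of U V^T coincide with those of the 2 x 2 matrix G = V^T U = [[v1·u1, v1·u2], [v2·u1, v2·u2]] = [[-2, -3], [-11, -14]], and by the Sylvester determinant identity det(I_4 - U V^T) = det(I_2 - V^T U) = det([[3, 3], [11, 15]]) = (3)(15) - (3)(11) = 12. (Direct check: I - K =
[[16, -5, 1, -4],
 [-9, 0, -3, 4],
 [-3, 8, 5, -2],
 [3, 2, 2, -1]]
has determinant 12.) The finite-dimensional Fredholm alternative says: either (I - K) is invertible, or ker(I - K) ≠ {0} and then range(I - K) = ker((I - K)^*)^⊥, with dim ker(I - K) = dim ker((I - K)^*). Since det(I - K) ≠ 0, 1 is not an eigenvalue of K and ker(I - K) = {0}, so we are in the first case: for every y there is a unique x = (I - K)^(-1) y. (Explicitly, by the Woodbury identity, (I - U V^T)^(-1) = I + U (I_2 - G)^(-1) V^T.)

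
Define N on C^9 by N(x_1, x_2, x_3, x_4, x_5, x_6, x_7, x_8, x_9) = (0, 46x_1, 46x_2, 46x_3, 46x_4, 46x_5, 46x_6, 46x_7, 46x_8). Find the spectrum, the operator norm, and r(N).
sigma(N) = {0}; ||N|| = 46; r(N) = 0. (N is nilpotent with N^9 = 0.)

On C^9, N is a strictly lower-triangular matrix with 46 on the subdiagonal and zeros elsewhere, so its characteristic polynomial is lambda^9 and every eigenvalue is 0: sigma(N) = {0}. For the operator norm, N e_i = 46e_{i+1} for i = 1, ..., 8 and N e_9 = 0, so the singular values of N are 46 (with multiplicity 8) and 0; hence ||N|| = 46. The spectral radius r(N) = max|lambda| = 0. Note ||N|| > r(N) — characteristic of non-normal nilpotent operators. Indeed N^9 = 0.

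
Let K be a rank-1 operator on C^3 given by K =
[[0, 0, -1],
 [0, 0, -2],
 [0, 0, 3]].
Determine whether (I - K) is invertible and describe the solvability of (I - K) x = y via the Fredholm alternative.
(I - K) is invertible (det(I - K) = -2 ≠ 0), so for every y in C^3 the equation (I - K) x = y has a unique solution.

K has rank 1, so it is an outer product K = u v^T: every row of K is a multiple of one row vector. Reading off the entries, u = (-1, -2, 3) and v = (0, 0, 1) (row i of K equals u_i·v^T). A rank-one matrix u v^T satisfies K u = u (v·u) and kills the (2)-dimensional subspace v^⊥, so its characteristic polynomial is lambda^2 (lambda - v·u) with v·u = tr K = 3. Hence the eigenvalues of I - K are 1 (multiplicity 2) and 1 - (3) = -2, so det(I - K) = -2. (Direct check: I - K =
[[1, 0, 1],
 [0, 1, 2],
 [0, 0, -2]]
has determinant -2.) The finite-dimensional Fredholm alternative says: either (I - K) is invertible, or ker(I - K) ≠ {0} and then range(I - K) = ker((I - K)^*)^⊥, with dim ker(I - K) = dim ker((I - K)^*). Since det(I - K) ≠ 0, 1 is not an eigenvalue of K and ker(I - K) = {0}, so we are in the first case: for every y there is a unique x = (I - K)^(-1) y. Explicitly, by the Sherman–Morrison formula, (I - u v^T)^(-1) = I + u v^T/(1 - v·u), i.e. (I - K)^(-1) = I + K/(-2).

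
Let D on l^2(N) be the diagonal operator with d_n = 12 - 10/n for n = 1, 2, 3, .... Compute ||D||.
||D|| = 12

For a diagonal operator on l^2 with entries d_n, ||D|| = sup_n |d_n|. Here d_1 = 2, d_2 = 7, ..., and d_n = 12 - 10/n increases monotonically toward 12. All terms lie in [2, 12), so |d_n| = d_n and the supremum is the limit 12, which is not attained by any individual d_n. Hence ||D|| = 12.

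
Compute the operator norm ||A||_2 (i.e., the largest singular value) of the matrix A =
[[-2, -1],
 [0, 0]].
||A||_2 = sqrt(5) ≈ 2.2361 (= sqrt(largest eigenvalue of A^T A))

||A||_2 = sigma_max(A) = sqrt(lambda_max(A^T A)). Form the symmetric matrix M = A^T A =
[[4, 2],
 [2, 1]].
Its characteristic polynomial (trace, determinant of M give the coefficients) is
  p(λ) = det(λ I - M) = λ^2 - 5λ.
For λ^2 - 5λ the discriminant is 25. It is a perfect square (5^2), so the roots are rational: λ = (5 ± 5)/2 = 5, 0.
So the eigenvalues of A^T A are ≈ 0, 5 (all ≥ 0, as they must be for A^T A). The largest is λ_max = 5, hence ||A||_2 = sqrt(λ_max) = sqrt(5) ≈ 2.2361.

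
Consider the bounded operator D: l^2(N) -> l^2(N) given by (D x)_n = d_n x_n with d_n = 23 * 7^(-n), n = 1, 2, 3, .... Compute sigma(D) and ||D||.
sigma(D) = {23 * 7^(-n) : n ≥ 1} ∪ {0}; ||D|| = 23/7

A bounded diagonal operator on l^2 with diagonal entries d_n has spectrum equal to the closure of {d_n : n ≥ 1}: every d_n is an eigenvalue (with eigenvector e_n), so {d_n} ⊂ sigma(D); the spectrum is closed, so its closure is too; and for lambda not in the closure, (D - lambda I) has bounded inverse (the diagonal entries 1/(d_n - lambda) are bounded). For our sequence d_n = 23 * 7^(-n), n = 1, 2, 3, ...:
  - {d_n} = {23 * 7^(-n) : n ≥ 1}; the only limit point is 0
  - closure = {23 * 7^(-n) : n ≥ 1} ∪ {0}
For the norm: a diagonal operator has ||D|| = sup_n |d_n|. Here d_n = 23 * 7^(-n) is positive and decreasing, so sup_n |d_n| = d_1 = 23/7. So ||D|| = 23/7.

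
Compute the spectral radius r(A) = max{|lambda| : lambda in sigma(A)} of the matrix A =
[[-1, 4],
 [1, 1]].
r(A) = sqrt(20)/2 ≈ 2.2361

The eigenvalues of A are the roots of its characteristic polynomial. With M = A (coefficients from the trace and determinant):
  p(λ) = det(λ I - M) = λ^2 - 5.
For λ^2 - 5 the discriminant is 20. It is nonnegative but not a perfect square, so the roots are real and irrational: λ = ± sqrt(20)/2 ≈ 2.2361, -2.2361.
Thus the eigenvalues (to 4 decimals) are 2.2361 (modulus 2.2361); -2.2361 (modulus 2.2361). The spectral radius is the largest modulus: r(A) = sqrt(20)/2 ≈ 2.2361. (Cross-check: r(A) ≤ ||A||_2 ≈ 4.1926; equality holds whenever A is normal, though it can also hold for some non-normal A.)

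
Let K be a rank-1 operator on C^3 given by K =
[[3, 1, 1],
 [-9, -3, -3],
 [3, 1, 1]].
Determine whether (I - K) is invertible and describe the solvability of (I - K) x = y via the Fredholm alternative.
(I - K) is singular (det(I - K) = 0, i.e. 1 ∈ sigma(K)). (I - K) x = y is solvable iff y ⊥ ker((I - K)^*) = span{(3, 1, 1)}, i.e. iff 3y_1 + y_2 + y_3 = 0. When solvable, the solutions are x = y + c·(1, -3, 1), c arbitrary (ker(I - K) = span{(1, -3, 1)}, dimension 1).

K has rank 1, so it is an outer product K = u v^T: every row of K is a multiple of one row vector. Reading off the entries, u = (1, -3, 1) and v = (3, 1, 1) (row i of K equals u_i·v^T). A rank-one matrix u v^T satisfies K u = u (v·u) and kills the (2)-dimensional subspace v^⊥, so its characteristic polynomial is lambda^2 (lambda - v·u) with v·u = tr K = 1. Hence the eigenvalues of I - K are 1 (multiplicity 2) and 1 - (1) = 0, so det(I - K) = 0. (Direct check: I - K =
[[-2, -1, -1],
 [9, 4, 3],
 [-3, -1, 0]]
has determinant 0.) So 1 is an eigenvalue of K and (I - K) is not invertible. The finite-dimensional Fredholm alternative says: either (I - K) is invertible, or ker(I - K) ≠ {0} and then range(I - K) = ker((I - K)^*)^⊥, with dim ker(I - K) = dim ker((I - K)^*). We are in the second case, so we need both kernels. Kernel of I - K: (I - K) u = u - u (v·u) = u - u = 0, so ker(I - K) = span{u} = span{(1, -3, 1)} (it is exactly 1-dimensional because rank(I - K) = 2). Kernel of the adjoint: K is real, so (I - K)^* = I - K^T = I - v u^T, and (I - v u^T) v = v - v (u·v) = 0; hence ker((I - K)^*) = span{v} = span{(3, 1, 1)}. Therefore (I - K) x = y is solvable iff <y, v> = 0, i.e. iff 3y_1 + y_2 + y_3 = 0. When this holds, K y = u (v·y) = 0, so (I - K) y = y and x = y is a particular solution; the full solution set is the line x = y + c·u = y + c·(1, -3, 1), c ∈ C.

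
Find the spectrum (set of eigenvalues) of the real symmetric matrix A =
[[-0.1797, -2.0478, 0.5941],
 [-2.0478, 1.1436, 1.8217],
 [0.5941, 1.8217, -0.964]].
sigma(A) ≈ {-3, 0, 3}

A is real symmetric, so its spectrum consists of real eigenvalues. Expanding the characteristic polynomial of the displayed matrix gives
  det(λ I - A) = p(λ) = λ^3 + (0)λ^2 + (-9)λ + (0).
Solving p(λ) = 0 yields eigenvalues ≈ -3, 0, 3. (A is shown rounded to 4 decimals, so these recover the underlying integer eigenvalues to within that precision.)
Verification: the trace of A = 0 equals the sum of eigenvalues 0, and det(A) ≈ 0.0008 matches the eigenvalue product 0.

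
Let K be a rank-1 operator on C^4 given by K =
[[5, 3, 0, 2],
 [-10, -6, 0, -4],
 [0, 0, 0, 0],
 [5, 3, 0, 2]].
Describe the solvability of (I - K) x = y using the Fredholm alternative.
(I - K) is singular (det(I - K) = 0, i.e. 1 ∈ sigma(K)). (I - K) x = y is solvable iff y ⊥ ker((I - K)^*) = span{(5, 3, 0, 2)}, i.e. iff 5y_1 + 3y_2 + 2y_4 = 0. When solvable, the solutions are x = y + c·(1, -2, 0, 1), c arbitrary (ker(I - K) = span{(1, -2, 0, 1)}, dimension 1).

K has rank 1, so it is an outer product K = u v^T: every row of K is a multiple of one row vector. Reading off the entries, u = (1, -2, 0, 1) and v = (5, 3, 0, 2) (row i of K equals u_i·v^T). A rank-one matrix u v^T satisfies K u = u (v·u) and kills the (3)-dimensional subspace v^⊥, so its characteristic polynomial is lambda^3 (lambda - v·u) with v·u = tr K = 1. Hence the eigenvalues of I - K are 1 (multiplicity 3) and 1 - (1) = 0, so det(I - K) = 0. (Direct check: I - K =
[[-4, -3, 0, -2],
 [10, 7, 0, 4],
 [0, 0, 1, 0],
 [-5, -3, 0, -1]]
has determinant 0.) So 1 is an eigenvalue of K and (I - K) is not invertible. The finite-dimensional Fredholm alternative says: either (I - K) is invertible, or ker(I - K) ≠ {0} and then range(I - K) = ker((I - K)^*)^⊥, with dim ker(I - K) = dim ker((I - K)^*). We are in the second case, so we need both kernels. Kernel of I - K: (I - K) u = u - u (v·u) = u - u = 0, so ker(I - K) = span{u} = span{(1, -2, 0, 1)} (it is exactly 1-dimensional because rank(I - K) = 3). Kernel of the adjoint: K is real, so (I - K)^* = I - K^T = I - v u^T, and (I - v u^T) v = v - v (u·v) = 0; hence ker((I - K)^*) = span{v} = span{(5, 3, 0, 2)}. Therefore (I - K) x = y is solvable iff <y, v> = 0, i.e. iff 5y_1 + 3y_2 + 2y_4 = 0. When this holds, K y = u (v·y) = 0, so (I - K) y = y and x = y is a particular solution; the full solution set is the line x = y + c·u = y + c·(1, -2, 0, 1), c ∈ C.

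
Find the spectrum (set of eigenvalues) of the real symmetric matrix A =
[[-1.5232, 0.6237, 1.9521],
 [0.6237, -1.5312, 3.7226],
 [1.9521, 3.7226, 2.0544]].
sigma(A) ≈ {-4, -2, 5}

A is real symmetric, so its spectrum consists of real eigenvalues. Expanding the characteristic polynomial of the displayed matrix gives
  det(λ I - A) = p(λ) = λ^3 + (1)λ^2 + (-22)λ + (-40).
Solving p(λ) = 0 yields eigenvalues ≈ -4, -2, 5. (A is shown rounded to 4 decimals, so these recover the underlying integer eigenvalues to within that precision.)
Verification: the trace of A = -1 equals the sum of eigenvalues -1, and det(A) ≈ 40.0001 matches the eigenvalue product 40.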